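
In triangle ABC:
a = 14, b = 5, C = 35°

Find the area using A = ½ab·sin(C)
A = ½·a·b·sin(C) = ½·14·5·sin(35°)
sin(35°) ≈ 0.573576
A ≈ ½·70·0.573576 = 35·0.573576 ≈ 20.0752

Area = 20.08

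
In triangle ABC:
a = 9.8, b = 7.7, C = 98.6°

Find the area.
Two sides and the included angle (SAS): A = ½·a·b·sin(C) = ½·9.8·7.7·sin(98.6°)
sin(98.6°) ≈ 0.988756
A ≈ ½·75.46·0.988756 = 37.73·0.988756 ≈ 37.3058

Area = 37.31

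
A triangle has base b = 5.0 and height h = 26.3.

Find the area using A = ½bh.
A = ½·b·h = ½·5.0·26.3 = ½·131.5 = 65.75

Area = 65.75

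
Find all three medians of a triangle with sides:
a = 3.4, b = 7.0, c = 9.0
Median formula: m_a = ½√(2b² + 2c² − a²) (and cyclically). a² = 11.56, b² = 49, c² = 81.
m_a = ½√(2·49 + 2·81 − 11.56) = ½√248.44 ≈ ½·15.762 ≈ 7.88099
m_b = ½√(2·11.56 + 2·81 − 49) = ½√136.12 ≈ ½·11.667 ≈ 5.83352
m_c = ½√(2·11.56 + 2·49 − 81) = ½√40.12 ≈ ½·6.33404 ≈ 3.16702

m_a = 7.881, m_b = 5.834, m_c = 3.167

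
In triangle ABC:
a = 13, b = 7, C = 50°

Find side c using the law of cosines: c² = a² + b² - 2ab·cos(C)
c² = 13² + 7² − 2·13·7·cos(50°)
cos(50°) ≈ 0.642788
c² ≈ 169 + 49 − 182·(0.642788) ≈ 218 − 116.987 ≈ 101.013
c ≈ √101.013 ≈ 10.0505

c = 10.05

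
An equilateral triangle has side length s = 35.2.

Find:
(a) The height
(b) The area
(a) The height splits the triangle into two 30-60-90 halves: h = s·√3/2 = 35.2·1.73205/2 ≈ 60.9682/2 ≈ 30.4841
(b) Area = (√3/4)·s² = (√3/4)·35.2² = (√3/4)·1239.04 ≈ 0.433013·1239.04 ≈ 536.52

Height = 30.48, Area = 536.5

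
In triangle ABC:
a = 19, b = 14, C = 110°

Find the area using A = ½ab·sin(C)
A = ½·a·b·sin(C) = ½·19·14·sin(110°)
sin(110°) ≈ 0.939693
A ≈ ½·266·0.939693 = 133·0.939693 ≈ 124.979

Area = 125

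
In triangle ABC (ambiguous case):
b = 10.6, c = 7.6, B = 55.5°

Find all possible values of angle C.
b/sin(B) = c/sin(C)  ⇒  sin(C) = c·sin(B)/b = 7.6·sin(55.5°)/10.6
sin(55.5°) ≈ 0.824126
sin(C) ≈ 7.6·0.824126/10.6 ≈ 6.26336/10.6 ≈ 0.590883
Candidate 1: C₁ = arcsin(0.590883) ≈ 36.2197°  →  A = 180° − 55.5° − 36.2197° ≈ 88.2803° > 0, valid
Candidate 2: C₂ = 180° − C₁ ≈ 143.78°  →  A = 180° − 55.5° − 143.78° ≈ -19.2803° ≤ 0, not a valid triangle

C = 36.22° (one solution)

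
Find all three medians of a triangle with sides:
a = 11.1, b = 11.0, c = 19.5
Median formula: m_a = ½√(2b² + 2c² − a²) (and cyclically). a² = 123.21, b² = 121, c² = 380.25.
m_a = ½√(2·121 + 2·380.25 − 123.21) = ½√879.29 ≈ ½·29.6528 ≈ 14.8264
m_b = ½√(2·123.21 + 2·380.25 − 121) = ½√885.92 ≈ ½·29.7644 ≈ 14.8822
m_c = ½√(2·123.21 + 2·121 − 380.25) = ½√108.17 ≈ ½·10.4005 ≈ 5.20024

m_a = 14.83, m_b = 14.88, m_c = 5.2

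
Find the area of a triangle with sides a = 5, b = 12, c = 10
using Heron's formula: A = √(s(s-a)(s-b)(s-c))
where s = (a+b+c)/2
s = (5 + 12 + 10)/2 = 27/2 = 13.5
s − a = 8.5, s − b = 1.5, s − c = 3.5
s(s−a)(s−b)(s−c) = 13.5·8.5·1.5·3.5 = 602.4375
Area = √602.4375 ≈ 24.5446

s = 13.5, Area = 24.54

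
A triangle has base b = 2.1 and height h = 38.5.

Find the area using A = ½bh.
A = ½·b·h = ½·2.1·38.5 = ½·80.85 = 40.425

Area = 40.425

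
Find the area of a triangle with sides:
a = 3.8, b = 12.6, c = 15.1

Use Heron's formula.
s = (3.8 + 12.6 + 15.1)/2 = 31.5/2 = 15.75
s − a = 11.95, s − b = 3.15, s − c = 0.65
s(s−a)(s−b)(s−c) = 15.75·11.95·3.15·0.65 ≈ 385.365
Area = √385.365 ≈ 19.6307

Area = 19.63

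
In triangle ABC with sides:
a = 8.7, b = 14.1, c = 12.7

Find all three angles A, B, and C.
Law of cosines for each angle (a² = 75.69, b² = 198.81, c² = 161.29):
cos(A) = (b² + c² − a²)/(2bc) = (198.81 + 161.29 − 75.69)/(2·14.1·12.7) = 284.41/358.14 ≈ 0.794131  ⇒  A ≈ 37.4268°
cos(B) = (a² + c² − b²)/(2ac) = (75.69 + 161.29 − 198.81)/(2·8.7·12.7) = 38.17/220.98 ≈ 0.172731  ⇒  B ≈ 80.0534°
cos(C) = (a² + b² − c²)/(2ab) = (75.69 + 198.81 − 161.29)/(2·8.7·14.1) = 113.21/245.34 ≈ 0.461441  ⇒  C ≈ 62.5199°
Check: A + B + C ≈ 180°

A = 37.43°, B = 80.05°, C = 62.52°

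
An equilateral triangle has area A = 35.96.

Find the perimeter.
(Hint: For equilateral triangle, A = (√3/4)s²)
A = (√3/4)s²  ⇒  s² = 4A/√3 = 4·35.96/√3 = 143.84/1.73205 ≈ 83.0461
s ≈ √83.0461 ≈ 9.11296
Perimeter = 3s ≈ 3·9.11296 ≈ 27.3389

Perimeter = 27.34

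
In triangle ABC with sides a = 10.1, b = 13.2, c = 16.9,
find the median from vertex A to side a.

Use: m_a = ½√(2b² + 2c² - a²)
m_a = ½√(2·13.2² + 2·16.9² − 10.1²) = ½√(2·174.24 + 2·285.61 − 102.01) = ½√(348.48 + 571.22 − 102.01) = ½√817.69
√817.69 ≈ 28.5953, so m_a ≈ 14.2976

m_a = 14.3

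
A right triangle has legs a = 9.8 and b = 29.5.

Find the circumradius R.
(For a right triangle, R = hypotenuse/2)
Hypotenuse c = √(a² + b²) = √(96.04 + 870.25) = √966.29 ≈ 31.0852
R = c/2 ≈ 31.0852/2 ≈ 15.5426

R = 15.54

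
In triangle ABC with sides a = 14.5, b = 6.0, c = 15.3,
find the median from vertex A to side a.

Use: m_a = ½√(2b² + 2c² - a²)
m_a = ½√(2·6.0² + 2·15.3² − 14.5²) = ½√(2·36 + 2·234.09 − 210.25) = ½√(72 + 468.18 − 210.25) = ½√329.93
√329.93 ≈ 18.164, so m_a ≈ 9.08199

m_a = 9.082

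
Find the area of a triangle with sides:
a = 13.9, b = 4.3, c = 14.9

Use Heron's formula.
s = (13.9 + 4.3 + 14.9)/2 = 33.1/2 = 16.55
s − a = 2.65, s − b = 12.25, s − c = 1.65
s(s−a)(s−b)(s−c) = 16.55·2.65·12.25·1.65 ≈ 886.47
Area = √886.47 ≈ 29.7736

Area = 29.77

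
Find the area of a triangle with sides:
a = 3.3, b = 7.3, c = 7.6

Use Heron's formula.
s = (3.3 + 7.3 + 7.6)/2 = 18.2/2 = 9.1
s − a = 5.8, s − b = 1.8, s − c = 1.5
s(s−a)(s−b)(s−c) = 9.1·5.8·1.8·1.5 ≈ 142.506
Area = √142.506 ≈ 11.9376

Area = 11.94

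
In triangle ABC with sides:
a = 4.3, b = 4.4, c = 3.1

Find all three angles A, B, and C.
Law of cosines for each angle (a² = 18.49, b² = 19.36, c² = 9.61):
cos(A) = (b² + c² − a²)/(2bc) = (19.36 + 9.61 − 18.49)/(2·4.4·3.1) = 10.48/27.28 ≈ 0.384164  ⇒  A ≈ 67.4081°
cos(B) = (a² + c² − b²)/(2ac) = (18.49 + 9.61 − 19.36)/(2·4.3·3.1) = 8.74/26.66 ≈ 0.327832  ⇒  B ≈ 70.8628°
cos(C) = (a² + b² − c²)/(2ab) = (18.49 + 19.36 − 9.61)/(2·4.3·4.4) = 28.24/37.84 ≈ 0.7463  ⇒  C ≈ 41.7291°
Check: A + B + C ≈ 180°

A = 67.41°, B = 70.86°, C = 41.73°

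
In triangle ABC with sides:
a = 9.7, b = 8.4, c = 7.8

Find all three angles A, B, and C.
Law of cosines for each angle (a² = 94.09, b² = 70.56, c² = 60.84):
cos(A) = (b² + c² − a²)/(2bc) = (70.56 + 60.84 − 94.09)/(2·8.4·7.8) = 37.31/131.04 ≈ 0.284722  ⇒  A ≈ 73.4578°
cos(B) = (a² + c² − b²)/(2ac) = (94.09 + 60.84 − 70.56)/(2·9.7·7.8) = 84.37/151.32 ≈ 0.55756  ⇒  B ≈ 56.1128°
cos(C) = (a² + b² − c²)/(2ab) = (94.09 + 70.56 − 60.84)/(2·9.7·8.4) = 103.81/162.96 ≈ 0.637027  ⇒  C ≈ 50.4295°
Check: A + B + C ≈ 180°

A = 73.46°, B = 56.11°, C = 50.43°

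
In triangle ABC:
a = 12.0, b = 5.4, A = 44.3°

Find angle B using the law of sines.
a/sin(A) = b/sin(B)  ⇒  sin(B) = b·sin(A)/a = 5.4·sin(44.3°)/12.0
sin(44.3°) ≈ 0.698415
sin(B) ≈ 5.4·0.698415/12.0 ≈ 3.77144/12.0 ≈ 0.314287
B = arcsin(0.314287) ≈ 18.3178°
(Since b ≤ a we need B ≤ A, so the obtuse alternative 180° − 18.3178° ≈ 161.682° is rejected.)

B = 18.32°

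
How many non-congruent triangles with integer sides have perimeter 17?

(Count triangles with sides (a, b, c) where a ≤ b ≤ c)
Let a ≤ b ≤ c with a + b + c = 17. The only binding inequality is a + b > c, i.e. 17 − c > c, so c < 17/2; and c ≥ 17/3 since c is the largest side.
So 6 ≤ c ≤ 8. For each c, b runs from ⌈(17 − c)/2⌉ up to c (then a = 17 − b − c satisfies 1 ≤ a ≤ b automatically), giving c − ⌈(17 − c)/2⌉ + 1 choices.
Summing over c: 1 + 3 + 4 = 8
Check (closed form: nearest integer to p²/48 for even p, (p+3)²/48 for odd p): (17+3)²/48 = 20²/48 = 400/48 ≈ 8.33 → 8

8 triangles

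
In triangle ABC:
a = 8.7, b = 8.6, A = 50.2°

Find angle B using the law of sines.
a/sin(A) = b/sin(B)  ⇒  sin(B) = b·sin(A)/a = 8.6·sin(50.2°)/8.7
sin(50.2°) ≈ 0.768284
sin(B) ≈ 8.6·0.768284/8.7 ≈ 6.60724/8.7 ≈ 0.759453
B = arcsin(0.759453) ≈ 49.416°
(Since b ≤ a we need B ≤ A, so the obtuse alternative 180° − 49.416° ≈ 130.584° is rejected.)

B = 49.42°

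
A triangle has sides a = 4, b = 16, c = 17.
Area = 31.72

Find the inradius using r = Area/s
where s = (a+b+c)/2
s = (4 + 16 + 17)/2 = 37/2 = 18.5
r = Area/s = 31.72/18.5 ≈ 1.71459

r = 1.715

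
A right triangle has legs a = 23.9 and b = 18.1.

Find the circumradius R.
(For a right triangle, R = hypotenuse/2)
Hypotenuse c = √(a² + b²) = √(571.21 + 327.61) = √898.82 ≈ 29.9803
R = c/2 ≈ 29.9803/2 ≈ 14.9902

R = 14.99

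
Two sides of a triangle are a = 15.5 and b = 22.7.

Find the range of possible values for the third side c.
Triangle inequality: |a − b| < c < a + b
|a − b| = |15.5 − 22.7| = 7.2
a + b = 15.5 + 22.7 = 38.2

7.2 < c < 38.2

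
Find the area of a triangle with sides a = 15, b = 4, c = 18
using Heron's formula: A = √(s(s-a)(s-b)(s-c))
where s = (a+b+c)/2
s = (15 + 4 + 18)/2 = 37/2 = 18.5
s − a = 3.5, s − b = 14.5, s − c = 0.5
s(s−a)(s−b)(s−c) = 18.5·3.5·14.5·0.5 = 469.4375
Area = √469.4375 ≈ 21.6665

s = 18.5, Area = 21.67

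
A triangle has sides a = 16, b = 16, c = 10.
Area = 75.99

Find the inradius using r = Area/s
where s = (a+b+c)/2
s = (16 + 16 + 10)/2 = 42/2 = 21
r = Area/s = 75.99/21 ≈ 3.61857

r = 3.619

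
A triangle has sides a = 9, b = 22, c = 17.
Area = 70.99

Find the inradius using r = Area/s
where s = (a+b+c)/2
s = (9 + 22 + 17)/2 = 48/2 = 24
r = Area/s = 70.99/24 ≈ 2.95792

r = 2.958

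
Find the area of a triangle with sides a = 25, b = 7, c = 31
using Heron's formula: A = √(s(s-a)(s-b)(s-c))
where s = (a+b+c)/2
s = (25 + 7 + 31)/2 = 63/2 = 31.5
s − a = 6.5, s − b = 24.5, s − c = 0.5
s(s−a)(s−b)(s−c) = 31.5·6.5·24.5·0.5 = 2508.1875
Area = √2508.1875 ≈ 50.0818

s = 31.5, Area = 50.08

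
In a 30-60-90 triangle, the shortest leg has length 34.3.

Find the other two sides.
In a 30-60-90 triangle the sides are in ratio 1 : √3 : 2 (short leg : long leg : hypotenuse).
Long leg = 34.3·√3 ≈ 34.3·1.73205 ≈ 59.4093
Hypotenuse = 2·34.3 = 68.6

Long leg = 34.3√3 = 59.41, Hypotenuse = 68.6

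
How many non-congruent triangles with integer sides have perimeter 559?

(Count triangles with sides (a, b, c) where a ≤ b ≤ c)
Let a ≤ b ≤ c with a + b + c = 559. The only binding inequality is a + b > c, i.e. 559 − c > c, so c < 559/2; and c ≥ 559/3 since c is the largest side.
So 187 ≤ c ≤ 279. For each c, b runs from ⌈(559 − c)/2⌉ up to c (then a = 559 − b − c satisfies 1 ≤ a ≤ b automatically), giving c − ⌈(559 − c)/2⌉ + 1 choices.
Summing over c: 2 + 3 + 5 + 6 + … + 138 + 140  (93 terms, c = 187, …, 279) = 6580
Check (closed form: nearest integer to p²/48 for even p, (p+3)²/48 for odd p): (559+3)²/48 = 562²/48 = 315844/48 ≈ 6580.08 → 6580

6580 triangles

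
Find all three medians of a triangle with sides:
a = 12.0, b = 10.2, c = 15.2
Median formula: m_a = ½√(2b² + 2c² − a²) (and cyclically). a² = 144, b² = 104.04, c² = 231.04.
m_a = ½√(2·104.04 + 2·231.04 − 144) = ½√526.16 ≈ ½·22.9382 ≈ 11.4691
m_b = ½√(2·144 + 2·231.04 − 104.04) = ½√646.04 ≈ ½·25.4173 ≈ 12.7087
m_c = ½√(2·144 + 2·104.04 − 231.04) = ½√265.04 ≈ ½·16.28 ≈ 8.14002

m_a = 11.47, m_b = 12.71, m_c = 8.14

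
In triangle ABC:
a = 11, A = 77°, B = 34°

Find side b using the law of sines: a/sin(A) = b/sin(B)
a/sin(A) = b/sin(B)  ⇒  b = a·sin(B)/sin(A) = 11·sin(34°)/sin(77°)
sin(34°) ≈ 0.559193, sin(77°) ≈ 0.97437
b ≈ 11·0.559193/0.97437 ≈ 6.15112/0.97437 ≈ 6.31292

b = 6.313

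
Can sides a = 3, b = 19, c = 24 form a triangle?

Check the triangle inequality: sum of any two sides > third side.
a + b vs c: 3 + 19 = 22 ≤ 24  ✗
a + c vs b: 3 + 24 = 27 > 19  ✓
b + c vs a: 19 + 24 = 43 > 3  ✓

No: 3 + 19 = 22 is not > 24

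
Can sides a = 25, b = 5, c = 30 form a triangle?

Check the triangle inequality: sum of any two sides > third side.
a + b vs c: 25 + 5 = 30 ≤ 30  ✗
a + c vs b: 25 + 30 = 55 > 5  ✓
b + c vs a: 5 + 30 = 35 > 25  ✓

No: 25 + 5 = 30 is not > 30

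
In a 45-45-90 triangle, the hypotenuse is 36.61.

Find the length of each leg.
In a 45-45-90 triangle hypotenuse = leg·√2, so leg = hypotenuse/√2.
Leg = 36.61/√2 ≈ 36.61/1.41421 ≈ 25.8872

Each leg = 25.89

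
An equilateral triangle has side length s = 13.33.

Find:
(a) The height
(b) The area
(a) The height splits the triangle into two 30-60-90 halves: h = s·√3/2 = 13.33·1.73205/2 ≈ 23.0882/2 ≈ 11.5441
(b) Area = (√3/4)·s² = (√3/4)·13.33² = (√3/4)·177.6889 ≈ 0.433013·177.6889 ≈ 76.9416

Height = 11.54, Area = 76.94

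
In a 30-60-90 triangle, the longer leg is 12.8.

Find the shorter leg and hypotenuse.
In a 30-60-90 triangle the sides are in ratio 1 : √3 : 2, so short leg = long leg/√3 and hypotenuse = 2·(short leg).
Short leg = 12.8/√3 ≈ 12.8/1.73205 ≈ 7.39008
Hypotenuse = 2·7.39008 ≈ 14.7802

Short leg = 7.39, Hypotenuse = 14.78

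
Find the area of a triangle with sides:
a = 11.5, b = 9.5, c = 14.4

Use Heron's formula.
s = (11.5 + 9.5 + 14.4)/2 = 35.4/2 = 17.7
s − a = 6.2, s − b = 8.2, s − c = 3.3
s(s−a)(s−b)(s−c) = 17.7·6.2·8.2·3.3 ≈ 2969.56
Area = √2969.56 ≈ 54.4937

Area = 54.49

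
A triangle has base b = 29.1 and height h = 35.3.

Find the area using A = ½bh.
A = ½·b·h = ½·29.1·35.3 = ½·1027.23 = 513.615

Area = 513.615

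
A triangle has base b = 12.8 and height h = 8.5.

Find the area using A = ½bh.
A = ½·b·h = ½·12.8·8.5 = ½·108.8 = 54.4

Area = 54.4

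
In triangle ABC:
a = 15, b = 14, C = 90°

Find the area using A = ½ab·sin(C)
A = ½·a·b·sin(C) = ½·15·14·sin(90°)
sin(90°) ≈ 1
A ≈ ½·210·1 = 105·1 ≈ 105

Area = 105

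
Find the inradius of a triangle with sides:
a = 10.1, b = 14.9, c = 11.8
r = Area/s where s is the semi-perimeter.
s = (10.1 + 14.9 + 11.8)/2 = 36.8/2 = 18.4
Area = √(s(s−a)(s−b)(s−c)) = √(18.4·8.3·3.5·6.6) ≈ √3527.83 ≈ 59.3956
r ≈ 59.3956/18.4 ≈ 3.22802

r = 3.228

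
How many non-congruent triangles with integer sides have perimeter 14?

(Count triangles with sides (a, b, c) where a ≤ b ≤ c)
Let a ≤ b ≤ c with a + b + c = 14. The only binding inequality is a + b > c, i.e. 14 − c > c, so c < 14/2; and c ≥ 14/3 since c is the largest side.
So 5 ≤ c ≤ 6. For each c, b runs from ⌈(14 − c)/2⌉ up to c (then a = 14 − b − c satisfies 1 ≤ a ≤ b automatically), giving c − ⌈(14 − c)/2⌉ + 1 choices.
Summing over c: 1 + 3 = 4
Check (closed form: nearest integer to p²/48 for even p, (p+3)²/48 for odd p): 14²/48 = 196/48 ≈ 4.08 → 4

4 triangles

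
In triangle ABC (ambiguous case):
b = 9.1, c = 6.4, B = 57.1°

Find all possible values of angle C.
b/sin(B) = c/sin(C)  ⇒  sin(C) = c·sin(B)/b = 6.4·sin(57.1°)/9.1
sin(57.1°) ≈ 0.83962
sin(C) ≈ 6.4·0.83962/9.1 ≈ 5.37357/9.1 ≈ 0.590502
Candidate 1: C₁ = arcsin(0.590502) ≈ 36.1926°  →  A = 180° − 57.1° − 36.1926° ≈ 86.7074° > 0, valid
Candidate 2: C₂ = 180° − C₁ ≈ 143.807°  →  A = 180° − 57.1° − 143.807° ≈ -20.9074° ≤ 0, not a valid triangle

C = 36.19° (one solution)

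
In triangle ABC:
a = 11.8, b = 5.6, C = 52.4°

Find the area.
Two sides and the included angle (SAS): A = ½·a·b·sin(C) = ½·11.8·5.6·sin(52.4°)
sin(52.4°) ≈ 0.79229
A ≈ ½·66.08·0.79229 = 33.04·0.79229 ≈ 26.1772

Area = 26.18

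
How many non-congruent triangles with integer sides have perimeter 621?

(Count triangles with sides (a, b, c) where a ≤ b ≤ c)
Let a ≤ b ≤ c with a + b + c = 621. The only binding inequality is a + b > c, i.e. 621 − c > c, so c < 621/2; and c ≥ 621/3 since c is the largest side.
So 207 ≤ c ≤ 310. For each c, b runs from ⌈(621 − c)/2⌉ up to c (then a = 621 − b − c satisfies 1 ≤ a ≤ b automatically), giving c − ⌈(621 − c)/2⌉ + 1 choices.
Summing over c: 1 + 2 + 4 + 5 + … + 154 + 155  (104 terms, c = 207, …, 310) = 8112
Check (closed form: nearest integer to p²/48 for even p, (p+3)²/48 for odd p): (621+3)²/48 = 624²/48 = 389376/48 ≈ 8112.00 → 8112

8112 triangles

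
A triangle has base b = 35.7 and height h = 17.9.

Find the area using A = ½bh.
A = ½·b·h = ½·35.7·17.9 = ½·639.03 = 319.515

Area = 319.515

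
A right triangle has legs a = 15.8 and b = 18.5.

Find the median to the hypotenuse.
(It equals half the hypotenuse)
Hypotenuse c = √(a² + b²) = √(249.64 + 342.25) = √591.89 ≈ 24.3288
Median to hypotenuse = c/2 ≈ 24.3288/2 ≈ 12.1644

Median = 12.16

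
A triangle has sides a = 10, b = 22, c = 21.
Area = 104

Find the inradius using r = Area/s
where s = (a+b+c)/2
s = (10 + 22 + 21)/2 = 53/2 = 26.5
r = Area/s = 104/26.5 ≈ 3.92453

r = 3.925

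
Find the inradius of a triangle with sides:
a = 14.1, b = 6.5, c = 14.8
r = Area/s where s is the semi-perimeter.
s = (14.1 + 6.5 + 14.8)/2 = 35.4/2 = 17.7
Area = √(s(s−a)(s−b)(s−c)) = √(17.7·3.6·11.2·2.9) ≈ √2069.63 ≈ 45.4931
r ≈ 45.4931/17.7 ≈ 2.57023

r = 2.57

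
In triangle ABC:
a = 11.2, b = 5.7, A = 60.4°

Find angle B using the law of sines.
a/sin(A) = b/sin(B)  ⇒  sin(B) = b·sin(A)/a = 5.7·sin(60.4°)/11.2
sin(60.4°) ≈ 0.869495
sin(B) ≈ 5.7·0.869495/11.2 ≈ 4.95612/11.2 ≈ 0.442511
B = arcsin(0.442511) ≈ 26.2642°
(Since b ≤ a we need B ≤ A, so the obtuse alternative 180° − 26.2642° ≈ 153.736° is rejected.)

B = 26.26°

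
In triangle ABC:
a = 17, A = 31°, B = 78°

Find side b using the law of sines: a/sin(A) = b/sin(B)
a/sin(A) = b/sin(B)  ⇒  b = a·sin(B)/sin(A) = 17·sin(78°)/sin(31°)
sin(78°) ≈ 0.978148, sin(31°) ≈ 0.515038
b ≈ 17·0.978148/0.515038 ≈ 16.6285/0.515038 ≈ 32.286

b = 32.29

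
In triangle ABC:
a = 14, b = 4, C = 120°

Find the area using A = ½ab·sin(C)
A = ½·a·b·sin(C) = ½·14·4·sin(120°)
sin(120°) ≈ 0.866025
A ≈ ½·56·0.866025 = 28·0.866025 ≈ 24.2487

Area = 24.25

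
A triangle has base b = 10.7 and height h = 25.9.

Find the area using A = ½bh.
A = ½·b·h = ½·10.7·25.9 = ½·277.13 = 138.565

Area = 138.565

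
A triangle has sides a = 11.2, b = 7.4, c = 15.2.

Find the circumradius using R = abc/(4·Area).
First find the area with Heron's formula.
s = (11.2 + 7.4 + 15.2)/2 = 16.9
Area = √(s(s−a)(s−b)(s−c)) = √(16.9·5.7·9.5·1.7) ≈ √1555.73 ≈ 39.4427
abc = 11.2·7.4·15.2 = 1259.776
R = abc/(4·Area) ≈ 1259.776/(4·39.4427) = 1259.776/157.771 ≈ 7.98484

R = 7.985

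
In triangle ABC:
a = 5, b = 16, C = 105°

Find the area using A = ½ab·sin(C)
A = ½·a·b·sin(C) = ½·5·16·sin(105°)
sin(105°) ≈ 0.965926
A ≈ ½·80·0.965926 = 40·0.965926 ≈ 38.637

Area = 38.64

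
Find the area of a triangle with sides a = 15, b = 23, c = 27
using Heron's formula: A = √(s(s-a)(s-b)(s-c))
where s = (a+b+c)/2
s = (15 + 23 + 27)/2 = 65/2 = 32.5
s − a = 17.5, s − b = 9.5, s − c = 5.5
s(s−a)(s−b)(s−c) = 32.5·17.5·9.5·5.5 = 29717.1875
Area = √29717.1875 ≈ 172.387

s = 32.5, Area = 172.4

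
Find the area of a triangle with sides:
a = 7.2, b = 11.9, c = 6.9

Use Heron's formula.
s = (7.2 + 11.9 + 6.9)/2 = 26/2 = 13
s − a = 5.8, s − b = 1.1, s − c = 6.1
s(s−a)(s−b)(s−c) = 13·5.8·1.1·6.1 ≈ 505.934
Area = √505.934 ≈ 22.493

Area = 22.49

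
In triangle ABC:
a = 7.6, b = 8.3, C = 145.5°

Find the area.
Two sides and the included angle (SAS): A = ½·a·b·sin(C) = ½·7.6·8.3·sin(145.5°)
sin(145.5°) ≈ 0.566406
A ≈ ½·63.08·0.566406 = 31.54·0.566406 ≈ 17.8645

Area = 17.86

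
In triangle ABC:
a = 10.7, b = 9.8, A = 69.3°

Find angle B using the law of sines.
a/sin(A) = b/sin(B)  ⇒  sin(B) = b·sin(A)/a = 9.8·sin(69.3°)/10.7
sin(69.3°) ≈ 0.935444
sin(B) ≈ 9.8·0.935444/10.7 ≈ 9.16735/10.7 ≈ 0.856762
B = arcsin(0.856762) ≈ 58.9549°
(Since b ≤ a we need B ≤ A, so the obtuse alternative 180° − 58.9549° ≈ 121.045° is rejected.)

B = 58.95°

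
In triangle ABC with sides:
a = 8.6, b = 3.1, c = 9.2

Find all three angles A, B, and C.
Law of cosines for each angle (a² = 73.96, b² = 9.61, c² = 84.64):
cos(A) = (b² + c² − a²)/(2bc) = (9.61 + 84.64 − 73.96)/(2·3.1·9.2) = 20.29/57.04 ≈ 0.355715  ⇒  A ≈ 69.1627°
cos(B) = (a² + c² − b²)/(2ac) = (73.96 + 84.64 − 9.61)/(2·8.6·9.2) = 148.99/158.24 ≈ 0.941544  ⇒  B ≈ 19.6874°
cos(C) = (a² + b² − c²)/(2ab) = (73.96 + 9.61 − 84.64)/(2·8.6·3.1) = -1.07/53.32 ≈ -0.0200675  ⇒  C ≈ 91.1499°
Check: A + B + C ≈ 180°

A = 69.16°, B = 19.69°, C = 91.15°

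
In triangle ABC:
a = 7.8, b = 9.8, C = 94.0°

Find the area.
Two sides and the included angle (SAS): A = ½·a·b·sin(C) = ½·7.8·9.8·sin(94.0°)
sin(94.0°) ≈ 0.997564
A ≈ ½·76.44·0.997564 = 38.22·0.997564 ≈ 38.1269

Area = 38.13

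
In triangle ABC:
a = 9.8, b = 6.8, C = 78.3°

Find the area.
Two sides and the included angle (SAS): A = ½·a·b·sin(C) = ½·9.8·6.8·sin(78.3°)
sin(78.3°) ≈ 0.979223
A ≈ ½·66.64·0.979223 = 33.32·0.979223 ≈ 32.6277

Area = 32.63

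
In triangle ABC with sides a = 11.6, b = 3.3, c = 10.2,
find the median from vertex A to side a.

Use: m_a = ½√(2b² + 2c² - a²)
m_a = ½√(2·3.3² + 2·10.2² − 11.6²) = ½√(2·10.89 + 2·104.04 − 134.56) = ½√(21.78 + 208.08 − 134.56) = ½√95.3
√95.3 ≈ 9.76217, so m_a ≈ 4.88109

m_a = 4.881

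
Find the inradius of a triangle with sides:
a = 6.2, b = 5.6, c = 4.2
r = Area/s where s is the semi-perimeter.
s = (6.2 + 5.6 + 4.2)/2 = 16/2 = 8
Area = √(s(s−a)(s−b)(s−c)) = √(8·1.8·2.4·3.8) ≈ √131.328 ≈ 11.4598
r ≈ 11.4598/8 ≈ 1.43248

r = 1.432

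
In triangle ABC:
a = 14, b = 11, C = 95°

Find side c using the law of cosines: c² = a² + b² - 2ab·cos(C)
c² = 14² + 11² − 2·14·11·cos(95°)
cos(95°) ≈ -0.0871557
c² ≈ 196 + 121 − 308·(-0.0871557) ≈ 317 + 26.844 ≈ 343.844
c ≈ √343.844 ≈ 18.543

c = 18.54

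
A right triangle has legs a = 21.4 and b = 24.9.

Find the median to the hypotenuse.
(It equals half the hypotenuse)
Hypotenuse c = √(a² + b²) = √(457.96 + 620.01) = √1077.97 ≈ 32.8325
Median to hypotenuse = c/2 ≈ 32.8325/2 ≈ 16.4162

Median = 16.42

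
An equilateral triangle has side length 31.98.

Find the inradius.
r = Area/s with s the semi-perimeter.
Area = (√3/4)·31.98² = (√3/4)·1022.7204 ≈ 0.433013·1022.7204 ≈ 442.851
s = 3·31.98/2 = 47.97
r ≈ 442.851/47.97 ≈ 9.23183
(Equivalently r = side/(2√3) = 31.98/3.4641 ≈ 9.23183.)

r = 9.232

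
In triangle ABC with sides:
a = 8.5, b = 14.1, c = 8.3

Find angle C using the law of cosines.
c² = a² + b² − 2ab·cos(C)  ⇒  cos(C) = (a² + b² − c²)/(2ab)
cos(C) = (8.5² + 14.1² − 8.3²)/(2·8.5·14.1) = (72.25 + 198.81 − 68.89)/239.7 = 202.17/239.7 ≈ 0.843429
C = arccos(0.843429) ≈ 32.496°

C = 32.5°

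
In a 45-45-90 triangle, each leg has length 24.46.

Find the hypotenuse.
In a 45-45-90 triangle the sides are in ratio 1 : 1 : √2, so hypotenuse = leg·√2.
Hypotenuse = 24.46·√2 ≈ 24.46·1.41421 ≈ 34.5917

Hypotenuse = 24.46√2 = 34.59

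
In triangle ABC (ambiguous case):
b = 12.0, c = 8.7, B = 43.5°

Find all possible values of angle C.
b/sin(B) = c/sin(C)  ⇒  sin(C) = c·sin(B)/b = 8.7·sin(43.5°)/12.0
sin(43.5°) ≈ 0.688355
sin(C) ≈ 8.7·0.688355/12.0 ≈ 5.98868/12.0 ≈ 0.499057
Candidate 1: C₁ = arcsin(0.499057) ≈ 29.9376°  →  A = 180° − 43.5° − 29.9376° ≈ 106.562° > 0, valid
Candidate 2: C₂ = 180° − C₁ ≈ 150.062°  →  A = 180° − 43.5° − 150.062° ≈ -13.5624° ≤ 0, not a valid triangle

C = 29.94° (one solution)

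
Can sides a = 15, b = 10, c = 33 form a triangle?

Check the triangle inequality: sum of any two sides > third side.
a + b vs c: 15 + 10 = 25 ≤ 33  ✗
a + c vs b: 15 + 33 = 48 > 10  ✓
b + c vs a: 10 + 33 = 43 > 15  ✓

No: 15 + 10 = 25 is not > 33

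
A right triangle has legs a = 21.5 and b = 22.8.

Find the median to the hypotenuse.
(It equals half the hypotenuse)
Hypotenuse c = √(a² + b²) = √(462.25 + 519.84) = √982.09 ≈ 31.3383
Median to hypotenuse = c/2 ≈ 31.3383/2 ≈ 15.6692

Median = 15.67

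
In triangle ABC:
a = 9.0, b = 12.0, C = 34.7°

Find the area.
Two sides and the included angle (SAS): A = ½·a·b·sin(C) = ½·9.0·12.0·sin(34.7°)
sin(34.7°) ≈ 0.56928
A ≈ ½·108·0.56928 = 54·0.56928 ≈ 30.7411

Area = 30.74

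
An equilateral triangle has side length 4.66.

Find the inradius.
r = Area/s with s the semi-perimeter.
Area = (√3/4)·4.66² = (√3/4)·21.7156 ≈ 0.433013·21.7156 ≈ 9.40313
s = 3·4.66/2 = 6.99
r ≈ 9.40313/6.99 ≈ 1.34523
(Equivalently r = side/(2√3) = 4.66/3.4641 ≈ 1.34523.)

r = 1.345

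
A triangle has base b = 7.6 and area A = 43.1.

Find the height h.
A = ½·b·h  ⇒  h = 2A/b = 2·43.1/7.6 = 86.2/7.6 ≈ 11.3421

h = 11.34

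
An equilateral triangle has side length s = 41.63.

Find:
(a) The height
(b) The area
(a) The height splits the triangle into two 30-60-90 halves: h = s·√3/2 = 41.63·1.73205/2 ≈ 72.1053/2 ≈ 36.0526
(b) Area = (√3/4)·s² = (√3/4)·41.63² = (√3/4)·1733.0569 ≈ 0.433013·1733.0569 ≈ 750.436

Height = 36.05, Area = 750.4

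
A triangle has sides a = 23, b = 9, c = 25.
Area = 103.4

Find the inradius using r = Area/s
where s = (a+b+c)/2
s = (23 + 9 + 25)/2 = 57/2 = 28.5
r = Area/s = 103.4/28.5 ≈ 3.62807

r = 3.628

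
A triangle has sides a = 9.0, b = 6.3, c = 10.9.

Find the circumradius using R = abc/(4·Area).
First find the area with Heron's formula.
s = (9.0 + 6.3 + 10.9)/2 = 13.1
Area = √(s(s−a)(s−b)(s−c)) = √(13.1·4.1·6.8·2.2) ≈ √803.502 ≈ 28.3461
abc = 9.0·6.3·10.9 = 618.03
R = abc/(4·Area) ≈ 618.03/(4·28.3461) = 618.03/113.384 ≈ 5.45075

R = 5.451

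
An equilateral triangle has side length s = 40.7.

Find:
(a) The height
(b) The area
(a) The height splits the triangle into two 30-60-90 halves: h = s·√3/2 = 40.7·1.73205/2 ≈ 70.4945/2 ≈ 35.2472
(b) Area = (√3/4)·s² = (√3/4)·40.7² = (√3/4)·1656.49 ≈ 0.433013·1656.49 ≈ 717.281

Height = 35.25, Area = 717.3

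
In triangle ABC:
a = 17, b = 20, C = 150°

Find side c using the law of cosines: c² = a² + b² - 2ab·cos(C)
c² = 17² + 20² − 2·17·20·cos(150°)
cos(150°) ≈ -0.866025
c² ≈ 289 + 400 − 680·(-0.866025) ≈ 689 + 588.897 ≈ 1277.9
c ≈ √1277.9 ≈ 35.7477

c = 35.75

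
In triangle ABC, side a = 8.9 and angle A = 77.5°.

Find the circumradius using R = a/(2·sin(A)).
R = a/(2·sin(A)) = 8.9/(2·sin(77.5°))
sin(77.5°) ≈ 0.976296
R ≈ 8.9/(2·0.976296) = 8.9/1.95259 ≈ 4.55804

R = 4.558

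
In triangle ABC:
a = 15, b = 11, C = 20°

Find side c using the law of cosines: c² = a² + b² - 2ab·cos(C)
c² = 15² + 11² − 2·15·11·cos(20°)
cos(20°) ≈ 0.939693
c² ≈ 225 + 121 − 330·(0.939693) ≈ 346 − 310.099 ≈ 35.9014
c ≈ √35.9014 ≈ 5.99178

c = 5.992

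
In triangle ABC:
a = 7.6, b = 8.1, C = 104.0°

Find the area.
Two sides and the included angle (SAS): A = ½·a·b·sin(C) = ½·7.6·8.1·sin(104.0°)
sin(104.0°) ≈ 0.970296
A ≈ ½·61.56·0.970296 = 30.78·0.970296 ≈ 29.8657

Area = 29.87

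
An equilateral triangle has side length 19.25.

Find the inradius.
r = Area/s with s the semi-perimeter.
Area = (√3/4)·19.25² = (√3/4)·370.5625 ≈ 0.433013·370.5625 ≈ 160.458
s = 3·19.25/2 = 28.875
r ≈ 160.458/28.875 ≈ 5.557
(Equivalently r = side/(2√3) = 19.25/3.4641 ≈ 5.557.)

r = 5.557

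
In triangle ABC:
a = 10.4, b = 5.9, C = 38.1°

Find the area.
Two sides and the included angle (SAS): A = ½·a·b·sin(C) = ½·10.4·5.9·sin(38.1°)
sin(38.1°) ≈ 0.617036
A ≈ ½·61.36·0.617036 = 30.68·0.617036 ≈ 18.9307

Area = 18.93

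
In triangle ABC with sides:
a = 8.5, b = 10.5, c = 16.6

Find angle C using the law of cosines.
c² = a² + b² − 2ab·cos(C)  ⇒  cos(C) = (a² + b² − c²)/(2ab)
cos(C) = (8.5² + 10.5² − 16.6²)/(2·8.5·10.5) = (72.25 + 110.25 − 275.56)/178.5 = -93.06/178.5 ≈ -0.521345
C = arccos(-0.521345) ≈ 121.422°

C = 121.4°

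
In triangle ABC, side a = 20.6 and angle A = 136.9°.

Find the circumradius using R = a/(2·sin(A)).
R = a/(2·sin(A)) = 20.6/(2·sin(136.9°))
sin(136.9°) ≈ 0.683274
R ≈ 20.6/(2·0.683274) = 20.6/1.36655 ≈ 15.0745

R = 15.07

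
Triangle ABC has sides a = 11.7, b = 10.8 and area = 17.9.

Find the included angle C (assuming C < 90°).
Area = ½·a·b·sin(C)  ⇒  sin(C) = 2·Area/(a·b) = 2·17.9/(11.7·10.8) = 35.8/126.36 ≈ 0.283318
C = arcsin(0.283318) ≈ 16.4583° (taking the acute solution since C < 90°)

C = 16.46°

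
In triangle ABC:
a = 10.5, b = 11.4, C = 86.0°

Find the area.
Two sides and the included angle (SAS): A = ½·a·b·sin(C) = ½·10.5·11.4·sin(86.0°)
sin(86.0°) ≈ 0.997564
A ≈ ½·119.7·0.997564 = 59.85·0.997564 ≈ 59.7042

Area = 59.7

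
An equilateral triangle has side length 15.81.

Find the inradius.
r = Area/s with s the semi-perimeter.
Area = (√3/4)·15.81² = (√3/4)·249.9561 ≈ 0.433013·249.9561 ≈ 108.234
s = 3·15.81/2 = 23.715
r ≈ 108.234/23.715 ≈ 4.56395
(Equivalently r = side/(2√3) = 15.81/3.4641 ≈ 4.56395.)

r = 4.564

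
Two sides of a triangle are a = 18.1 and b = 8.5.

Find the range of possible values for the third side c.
Triangle inequality: |a − b| < c < a + b
|a − b| = |18.1 − 8.5| = 9.6
a + b = 18.1 + 8.5 = 26.6

9.6 < c < 26.6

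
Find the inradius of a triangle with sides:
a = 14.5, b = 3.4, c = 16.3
r = Area/s where s is the semi-perimeter.
s = (14.5 + 3.4 + 16.3)/2 = 34.2/2 = 17.1
Area = √(s(s−a)(s−b)(s−c)) = √(17.1·2.6·13.7·0.8) ≈ √487.282 ≈ 22.0745
r ≈ 22.0745/17.1 ≈ 1.2909

r = 1.291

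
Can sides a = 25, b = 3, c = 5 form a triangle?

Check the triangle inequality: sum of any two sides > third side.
a + b vs c: 25 + 3 = 28 > 5  ✓
a + c vs b: 25 + 5 = 30 > 3  ✓
b + c vs a: 3 + 5 = 8 ≤ 25  ✗

No: 3 + 5 = 8 is not > 25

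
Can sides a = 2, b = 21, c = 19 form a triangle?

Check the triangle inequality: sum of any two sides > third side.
a + b vs c: 2 + 21 = 23 > 19  ✓
a + c vs b: 2 + 19 = 21 ≤ 21  ✗
b + c vs a: 21 + 19 = 40 > 2  ✓

No: 2 + 19 = 21 is not > 21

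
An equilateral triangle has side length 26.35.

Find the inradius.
r = Area/s with s the semi-perimeter.
Area = (√3/4)·26.35² = (√3/4)·694.3225 ≈ 0.433013·694.3225 ≈ 300.65
s = 3·26.35/2 = 39.525
r ≈ 300.65/39.525 ≈ 7.60659
(Equivalently r = side/(2√3) = 26.35/3.4641 ≈ 7.60659.)

r = 7.607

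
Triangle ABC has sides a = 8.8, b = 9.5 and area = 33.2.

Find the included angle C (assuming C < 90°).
Area = ½·a·b·sin(C)  ⇒  sin(C) = 2·Area/(a·b) = 2·33.2/(8.8·9.5) = 66.4/83.6 ≈ 0.794258
C = arcsin(0.794258) ≈ 52.5853° (taking the acute solution since C < 90°)

C = 52.59°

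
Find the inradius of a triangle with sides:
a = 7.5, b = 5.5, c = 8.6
r = Area/s where s is the semi-perimeter.
s = (7.5 + 5.5 + 8.6)/2 = 21.6/2 = 10.8
Area = √(s(s−a)(s−b)(s−c)) = √(10.8·3.3·5.3·2.2) ≈ √415.562 ≈ 20.3853
r ≈ 20.3853/10.8 ≈ 1.88753

r = 1.888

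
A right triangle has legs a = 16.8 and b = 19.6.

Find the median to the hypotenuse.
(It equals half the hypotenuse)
Hypotenuse c = √(a² + b²) = √(282.24 + 384.16) = √666.4 ≈ 25.8147
Median to hypotenuse = c/2 ≈ 25.8147/2 ≈ 12.9074

Median = 12.91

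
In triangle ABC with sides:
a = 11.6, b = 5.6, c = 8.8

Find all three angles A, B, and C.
Law of cosines for each angle (a² = 134.56, b² = 31.36, c² = 77.44):
cos(A) = (b² + c² − a²)/(2bc) = (31.36 + 77.44 − 134.56)/(2·5.6·8.8) = -25.76/98.56 ≈ -0.261364  ⇒  A ≈ 105.151°
cos(B) = (a² + c² − b²)/(2ac) = (134.56 + 77.44 − 31.36)/(2·11.6·8.8) = 180.64/204.16 ≈ 0.884796  ⇒  B ≈ 27.7735°
cos(C) = (a² + b² − c²)/(2ab) = (134.56 + 31.36 − 77.44)/(2·11.6·5.6) = 88.48/129.92 ≈ 0.681034  ⇒  C ≈ 47.0755°
Check: A + B + C ≈ 180°

A = 105.2°, B = 27.77°, C = 47.08°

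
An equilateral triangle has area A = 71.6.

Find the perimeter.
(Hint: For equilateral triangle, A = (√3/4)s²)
A = (√3/4)s²  ⇒  s² = 4A/√3 = 4·71.6/√3 = 286.4/1.73205 ≈ 165.353
s ≈ √165.353 ≈ 12.859
Perimeter = 3s ≈ 3·12.859 ≈ 38.5769

Perimeter = 38.58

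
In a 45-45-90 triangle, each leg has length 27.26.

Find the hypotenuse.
In a 45-45-90 triangle the sides are in ratio 1 : 1 : √2, so hypotenuse = leg·√2.
Hypotenuse = 27.26·√2 ≈ 27.26·1.41421 ≈ 38.5515

Hypotenuse = 27.26√2 = 38.55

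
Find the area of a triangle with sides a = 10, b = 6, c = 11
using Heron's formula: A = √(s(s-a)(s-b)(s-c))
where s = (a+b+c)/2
s = (10 + 6 + 11)/2 = 27/2 = 13.5
s − a = 3.5, s − b = 7.5, s − c = 2.5
s(s−a)(s−b)(s−c) = 13.5·3.5·7.5·2.5 = 885.9375
Area = √885.9375 ≈ 29.7647

s = 13.5, Area = 29.76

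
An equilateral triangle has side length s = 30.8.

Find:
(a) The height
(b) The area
(a) The height splits the triangle into two 30-60-90 halves: h = s·√3/2 = 30.8·1.73205/2 ≈ 53.3472/2 ≈ 26.6736
(b) Area = (√3/4)·s² = (√3/4)·30.8² = (√3/4)·948.64 ≈ 0.433013·948.64 ≈ 410.773

Height = 26.67, Area = 410.8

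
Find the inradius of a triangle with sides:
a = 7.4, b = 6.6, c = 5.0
r = Area/s where s is the semi-perimeter.
s = (7.4 + 6.6 + 5.0)/2 = 19/2 = 9.5
Area = √(s(s−a)(s−b)(s−c)) = √(9.5·2.1·2.9·4.5) ≈ √260.348 ≈ 16.1353
r ≈ 16.1353/9.5 ≈ 1.69845

r = 1.698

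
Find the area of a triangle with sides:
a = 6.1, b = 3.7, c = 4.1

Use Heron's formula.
s = (6.1 + 3.7 + 4.1)/2 = 13.9/2 = 6.95
s − a = 0.85, s − b = 3.25, s − c = 2.85
s(s−a)(s−b)(s−c) = 6.95·0.85·3.25·2.85 ≈ 54.7182
Area = √54.7182 ≈ 7.39718

Area = 7.397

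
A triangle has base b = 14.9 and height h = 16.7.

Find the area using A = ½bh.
A = ½·b·h = ½·14.9·16.7 = ½·248.83 = 124.415

Area = 124.415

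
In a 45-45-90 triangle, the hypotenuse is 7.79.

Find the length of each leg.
In a 45-45-90 triangle hypotenuse = leg·√2, so leg = hypotenuse/√2.
Leg = 7.79/√2 ≈ 7.79/1.41421 ≈ 5.50836

Each leg = 5.508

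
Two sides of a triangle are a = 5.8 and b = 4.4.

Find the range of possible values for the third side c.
Triangle inequality: |a − b| < c < a + b
|a − b| = |5.8 − 4.4| = 1.4
a + b = 5.8 + 4.4 = 10.2

1.4 < c < 10.2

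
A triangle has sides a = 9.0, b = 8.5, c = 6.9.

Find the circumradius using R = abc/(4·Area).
First find the area with Heron's formula.
s = (9.0 + 8.5 + 6.9)/2 = 12.2
Area = √(s(s−a)(s−b)(s−c)) = √(12.2·3.2·3.7·5.3) ≈ √765.574 ≈ 27.669
abc = 9.0·8.5·6.9 = 527.85
R = abc/(4·Area) ≈ 527.85/(4·27.669) = 527.85/110.676 ≈ 4.76932

R = 4.769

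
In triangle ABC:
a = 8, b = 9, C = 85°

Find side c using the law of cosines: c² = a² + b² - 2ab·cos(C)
c² = 8² + 9² − 2·8·9·cos(85°)
cos(85°) ≈ 0.0871557
c² ≈ 64 + 81 − 144·(0.0871557) ≈ 145 − 12.5504 ≈ 132.45
c ≈ √132.45 ≈ 11.5087

c = 11.51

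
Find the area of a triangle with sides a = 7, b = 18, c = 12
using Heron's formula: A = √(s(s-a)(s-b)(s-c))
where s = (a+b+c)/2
s = (7 + 18 + 12)/2 = 37/2 = 18.5
s − a = 11.5, s − b = 0.5, s − c = 6.5
s(s−a)(s−b)(s−c) = 18.5·11.5·0.5·6.5 = 691.4375
Area = √691.4375 ≈ 26.2952

s = 18.5, Area = 26.3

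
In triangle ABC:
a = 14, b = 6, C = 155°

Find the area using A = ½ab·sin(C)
A = ½·a·b·sin(C) = ½·14·6·sin(155°)
sin(155°) ≈ 0.422618
A ≈ ½·84·0.422618 = 42·0.422618 ≈ 17.75

Area = 17.75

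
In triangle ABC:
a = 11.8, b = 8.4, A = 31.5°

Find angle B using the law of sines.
a/sin(A) = b/sin(B)  ⇒  sin(B) = b·sin(A)/a = 8.4·sin(31.5°)/11.8
sin(31.5°) ≈ 0.522499
sin(B) ≈ 8.4·0.522499/11.8 ≈ 4.38899/11.8 ≈ 0.371948
B = arcsin(0.371948) ≈ 21.8358°
(Since b ≤ a we need B ≤ A, so the obtuse alternative 180° − 21.8358° ≈ 158.164° is rejected.)

B = 21.84°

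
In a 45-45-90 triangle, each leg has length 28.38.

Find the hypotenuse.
In a 45-45-90 triangle the sides are in ratio 1 : 1 : √2, so hypotenuse = leg·√2.
Hypotenuse = 28.38·√2 ≈ 28.38·1.41421 ≈ 40.1354

Hypotenuse = 28.38√2 = 40.14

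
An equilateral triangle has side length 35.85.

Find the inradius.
r = Area/s with s the semi-perimeter.
Area = (√3/4)·35.85² = (√3/4)·1285.2225 ≈ 0.433013·1285.2225 ≈ 556.518
s = 3·35.85/2 = 53.775
r ≈ 556.518/53.775 ≈ 10.349
(Equivalently r = side/(2√3) = 35.85/3.4641 ≈ 10.349.)

r = 10.35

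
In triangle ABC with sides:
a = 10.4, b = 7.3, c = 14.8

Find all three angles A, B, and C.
Law of cosines for each angle (a² = 108.16, b² = 53.29, c² = 219.04):
cos(A) = (b² + c² − a²)/(2bc) = (53.29 + 219.04 − 108.16)/(2·7.3·14.8) = 164.17/216.08 ≈ 0.759765  ⇒  A ≈ 40.5565°
cos(B) = (a² + c² − b²)/(2ac) = (108.16 + 219.04 − 53.29)/(2·10.4·14.8) = 273.91/307.84 ≈ 0.88978  ⇒  B ≈ 27.1543°
cos(C) = (a² + b² − c²)/(2ab) = (108.16 + 53.29 − 219.04)/(2·10.4·7.3) = -57.59/151.84 ≈ -0.379281  ⇒  C ≈ 112.289°
Check: A + B + C ≈ 180°

A = 40.56°, B = 27.15°, C = 112.3°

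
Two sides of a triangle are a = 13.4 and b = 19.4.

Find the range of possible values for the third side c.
Triangle inequality: |a − b| < c < a + b
|a − b| = |13.4 − 19.4| = 6
a + b = 13.4 + 19.4 = 32.8

6 < c < 32.8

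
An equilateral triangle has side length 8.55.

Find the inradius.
r = Area/s with s the semi-perimeter.
Area = (√3/4)·8.55² = (√3/4)·73.1025 ≈ 0.433013·73.1025 ≈ 31.6543
s = 3·8.55/2 = 12.825
r ≈ 31.6543/12.825 ≈ 2.46817
(Equivalently r = side/(2√3) = 8.55/3.4641 ≈ 2.46817.)

r = 2.468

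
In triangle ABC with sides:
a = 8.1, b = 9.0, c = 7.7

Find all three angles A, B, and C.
Law of cosines for each angle (a² = 65.61, b² = 81, c² = 59.29):
cos(A) = (b² + c² − a²)/(2bc) = (81 + 59.29 − 65.61)/(2·9.0·7.7) = 74.68/138.6 ≈ 0.538817  ⇒  A ≈ 57.3969°
cos(B) = (a² + c² − b²)/(2ac) = (65.61 + 59.29 − 81)/(2·8.1·7.7) = 43.9/124.74 ≈ 0.351932  ⇒  B ≈ 69.3945°
cos(C) = (a² + b² − c²)/(2ab) = (65.61 + 81 − 59.29)/(2·8.1·9.0) = 87.32/145.8 ≈ 0.598903  ⇒  C ≈ 53.2087°
Check: A + B + C ≈ 180°

A = 57.4°, B = 69.39°, C = 53.21°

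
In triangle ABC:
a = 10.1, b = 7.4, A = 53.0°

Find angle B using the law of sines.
a/sin(A) = b/sin(B)  ⇒  sin(B) = b·sin(A)/a = 7.4·sin(53.0°)/10.1
sin(53.0°) ≈ 0.798636
sin(B) ≈ 7.4·0.798636/10.1 ≈ 5.9099/10.1 ≈ 0.585139
B = arcsin(0.585139) ≈ 35.8128°
(Since b ≤ a we need B ≤ A, so the obtuse alternative 180° − 35.8128° ≈ 144.187° is rejected.)

B = 35.81°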